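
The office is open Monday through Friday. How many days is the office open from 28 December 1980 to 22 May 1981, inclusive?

28 December 1980 is a Sunday.
That's 146 days from start to end, counting both.
146 = 7 × 20 + 6, so there are 20 full weeks plus 6 extra days.
Each full week contributes 5 weekdays (Mon–Fri): 20 × 5 = 100.
The 6 extra days are Sun, Mon, Tue, Wed, Thu, Fri — 5 of them qualify.
Total: 100 + 5 = 105.

105 weekdays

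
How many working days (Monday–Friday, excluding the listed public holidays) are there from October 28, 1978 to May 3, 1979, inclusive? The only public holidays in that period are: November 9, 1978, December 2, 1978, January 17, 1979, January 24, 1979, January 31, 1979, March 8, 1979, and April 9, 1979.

128

October 28, 1978 is a Saturday.
From October 28, 1978 to May 3, 1979 is 188 days inclusive.
188 = 7 × 26 + 6, so there are 26 full weeks plus 6 extra days.
Each full week contributes 5 weekdays (Mon–Fri): 26 × 5 = 130.
The 6 extra days are Sat, Sun, Mon, Tue, Wed, Thu — 4 of them qualify.
Total: 130 + 4 = 134.
Holidays: November 9, 1978 (Thu); December 2, 1978 (Sat); January 17, 1979 (Wed); January 24, 1979 (Wed); January 31, 1979 (Wed); March 8, 1979 (Thu); April 9, 1979 (Mon).
6 of the 7 holidays fall on weekdays; the rest are weekends and were already excluded.
Business days: 134 − 6 = 128.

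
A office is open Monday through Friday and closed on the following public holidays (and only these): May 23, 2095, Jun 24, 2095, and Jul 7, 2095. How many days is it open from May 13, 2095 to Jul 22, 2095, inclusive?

48 business days

May 13, 2095 is a Friday.
From May 13, 2095 to Jul 22, 2095 is 71 days inclusive.
71 = 7 × 10 + 1, so there are 10 full weeks plus 1 extra day.
Each full week contributes 5 weekdays (Mon–Fri): 10 × 5 = 50.
The 1 extra day is Friday — 1 of them qualifies.
Total: 50 + 1 = 51.
Holidays: May 23, 2095 (Mon); Jun 24, 2095 (Fri); Jul 7, 2095 (Thu).
All 3 holidays fall on weekdays, so subtract 3.
Business days: 51 − 3 = 48.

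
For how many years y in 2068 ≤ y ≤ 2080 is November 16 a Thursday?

2

Day of week of November 16 in each year:
2068: Fri, 2069: Sat, 2070: Sun, 2071: Mon, 2072: Wed, 2073: Thu ✓, 2074: Fri, 2075: Sat, 2076: Mon, 2077: Tue, 2078: Wed, 2079: Thu ✓, 2080: Sat
Thursdays: 2073, 2079.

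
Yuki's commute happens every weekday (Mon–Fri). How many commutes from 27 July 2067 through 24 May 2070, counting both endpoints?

738

27 July 2067 is a Wednesday.
The range spans 1033 days (inclusive of both endpoints).
1033 = 7 × 147 + 4, so there are 147 full weeks plus 4 extra days.
Each full week contributes 5 weekdays (Mon–Fri): 147 × 5 = 735.
The 4 extra days are Wednesday, Thursday, Friday, Saturday — 3 of them qualify.
Total: 735 + 3 = 738.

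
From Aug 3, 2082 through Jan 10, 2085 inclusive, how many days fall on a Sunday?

127

Aug 3, 2082 is a Monday.
The range spans 892 days (inclusive of both endpoints).
892 = 7 × 127 + 3, so there are 127 full weeks plus 3 extra days.
Each full week contributes one Sunday: 127 so far.
The 3 extra days are Monday, Tuesday, Wednesday — none qualify.
Total: 127 + 0 = 127.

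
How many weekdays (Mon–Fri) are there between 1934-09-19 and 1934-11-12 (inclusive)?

39 weekdays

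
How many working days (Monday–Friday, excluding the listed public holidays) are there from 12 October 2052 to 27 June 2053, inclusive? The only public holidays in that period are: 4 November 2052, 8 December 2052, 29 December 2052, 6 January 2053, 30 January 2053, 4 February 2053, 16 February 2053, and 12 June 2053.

12 October 2052 is a Saturday.
That's 259 days from start to end, counting both.
259 = 7 × 37, so the span is exactly 37 full weeks.
Each full week contributes 5 weekdays (Mon–Fri): 37 × 5 = 185.
Total: 185.
Holidays: 4 November 2052 (Mon); 8 December 2052 (Sun); 29 December 2052 (Sun); 6 January 2053 (Mon); 30 January 2053 (Thu); 4 February 2053 (Tue); 16 February 2053 (Sun); 12 June 2053 (Thu).
5 of the 8 holidays fall on weekdays; the rest are weekends and were already excluded.
Business days: 185 − 5 = 180.

180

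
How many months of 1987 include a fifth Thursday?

A month has five Thursdays exactly when Thursday falls within its first (length − 28) days.
Jan: 31 days, starts Thu → 5 of Thu, Fri, Sat ✓
Feb: 28 days, starts Sun → 5 of (none)
Mar: 31 days, starts Sun → 5 of Sun, Mon, Tue
Apr: 30 days, starts Wed → 5 of Wed, Thu ✓
May: 31 days, starts Fri → 5 of Fri, Sat, Sun
Jun: 30 days, starts Mon → 5 of Mon, Tue
Jul: 31 days, starts Wed → 5 of Wed, Thu, Fri ✓
Aug: 31 days, starts Sat → 5 of Sat, Sun, Mon
Sep: 30 days, starts Tue → 5 of Tue, Wed
Oct: 31 days, starts Thu → 5 of Thu, Fri, Sat ✓
Nov: 30 days, starts Sun → 5 of Sun, Mon
Dec: 31 days, starts Tue → 5 of Tue, Wed, Thu ✓
Months with five Thursdays: Jan, Apr, Jul, Oct, Dec.

5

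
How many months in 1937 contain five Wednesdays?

A month has five Wednesdays exactly when Wednesday falls within its first (length − 28) days.
Jan: 31 days, starts Fri → 5 of Fri, Sat, Sun
Feb: 28 days, starts Mon → 5 of (none)
Mar: 31 days, starts Mon → 5 of Mon, Tue, Wed ✓
Apr: 30 days, starts Thu → 5 of Thu, Fri
May: 31 days, starts Sat → 5 of Sat, Sun, Mon
Jun: 30 days, starts Tue → 5 of Tue, Wed ✓
Jul: 31 days, starts Thu → 5 of Thu, Fri, Sat
Aug: 31 days, starts Sun → 5 of Sun, Mon, Tue
Sep: 30 days, starts Wed → 5 of Wed, Thu ✓
Oct: 31 days, starts Fri → 5 of Fri, Sat, Sun
Nov: 30 days, starts Mon → 5 of Mon, Tue
Dec: 31 days, starts Wed → 5 of Wed, Thu, Fri ✓
Months with five Wednesdays: Mar, Jun, Sep, Dec.

4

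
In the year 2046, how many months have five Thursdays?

4

A month has five Thursdays exactly when Thursday falls within its first (length − 28) days.
Jan: 31 days, starts Mon → 5 of Mon, Tue, Wed
Feb: 28 days, starts Thu → 5 of (none)
Mar: 31 days, starts Thu → 5 of Thu, Fri, Sat ✓
Apr: 30 days, starts Sun → 5 of Sun, Mon
May: 31 days, starts Tue → 5 of Tue, Wed, Thu ✓
Jun: 30 days, starts Fri → 5 of Fri, Sat
Jul: 31 days, starts Sun → 5 of Sun, Mon, Tue
Aug: 31 days, starts Wed → 5 of Wed, Thu, Fri ✓
Sep: 30 days, starts Sat → 5 of Sat, Sun
Oct: 31 days, starts Mon → 5 of Mon, Tue, Wed
Nov: 30 days, starts Thu → 5 of Thu, Fri ✓
Dec: 31 days, starts Sat → 5 of Sat, Sun, Mon
Months with five Thursdays: Mar, May, Aug, Nov.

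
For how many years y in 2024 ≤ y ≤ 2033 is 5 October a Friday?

Day of week of October 5 in each year:
2024: Sat, 2025: Sun, 2026: Mon, 2027: Tue, 2028: Thu, 2029: Fri ✓, 2030: Sat, 2031: Sun, 2032: Tue, 2033: Wed
Fridays: 2029.

1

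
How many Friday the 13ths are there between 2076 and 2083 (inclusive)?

13

Friday-the-13ths by year:
2076: Mar, Nov
2077: Aug
2078: May
2079: Jan, Oct
2080: Sep, Dec
2081: Jun
2082: Feb, Mar, Nov
2083: Aug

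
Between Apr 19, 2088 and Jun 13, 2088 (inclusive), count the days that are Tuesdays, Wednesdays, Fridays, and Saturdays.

Apr 19, 2088 is a Monday.
The range spans 56 days (inclusive of both endpoints).
56 = 7 × 8, so the span is exactly 8 full weeks.
Each full week contributes 4 days from the set (Tue, Wed, Fri, Sat): 8 × 4 = 32.
Total: 32.

32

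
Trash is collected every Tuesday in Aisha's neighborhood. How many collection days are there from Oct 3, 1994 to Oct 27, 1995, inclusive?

56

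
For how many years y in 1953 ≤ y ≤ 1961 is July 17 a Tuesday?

Day of week of July 17 in each year:
1953: Fri, 1954: Sat, 1955: Sun, 1956: Tue ✓, 1957: Wed, 1958: Thu, 1959: Fri, 1960: Sun, 1961: Mon
Tuesdays: 1956.

1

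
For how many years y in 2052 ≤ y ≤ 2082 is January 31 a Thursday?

4

Day of week of January 31 in each year:
2052: Wed, 2053: Fri, 2054: Sat, 2055: Sun, 2056: Mon, 2057: Wed, 2058: Thu ✓, 2059: Fri, 2060: Sat, 2061: Mon, 2062: Tue, 2063: Wed, 2064: Thu ✓, 2065: Sat, 2066: Sun, 2067: Mon, 2068: Tue, 2069: Thu ✓, 2070: Fri, 2071: Sat, 2072: Sun, 2073: Tue, 2074: Wed, 2075: Thu ✓, 2076: Fri, 2077: Sun, 2078: Mon, 2079: Tue, 2080: Wed, 2081: Fri, 2082: Sat
Thursdays: 2058, 2064, 2069, 2075.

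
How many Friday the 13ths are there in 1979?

2

The 13th falls on a Friday when the month's 13th has weekday Fri.
Jan 13 is Sat; Feb 13 is Tue; Mar 13 is Tue; Apr 13 is Fri ✓; May 13 is Sun; Jun 13 is Wed; Jul 13 is Fri ✓; Aug 13 is Mon; Sep 13 is Thu; Oct 13 is Sat; Nov 13 is Tue; Dec 13 is Thu.
Friday the 13ths: Apr, Jul.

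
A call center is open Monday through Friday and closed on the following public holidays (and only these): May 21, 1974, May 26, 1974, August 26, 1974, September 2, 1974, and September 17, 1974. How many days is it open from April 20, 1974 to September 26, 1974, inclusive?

110 working days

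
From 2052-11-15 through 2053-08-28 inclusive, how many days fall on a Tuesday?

41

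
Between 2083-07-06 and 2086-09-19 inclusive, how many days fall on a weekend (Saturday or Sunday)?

334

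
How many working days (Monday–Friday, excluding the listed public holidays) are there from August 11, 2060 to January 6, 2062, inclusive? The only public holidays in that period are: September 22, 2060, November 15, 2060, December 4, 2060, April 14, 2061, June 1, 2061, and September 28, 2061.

363 working days

August 11, 2060 is a Wednesday.
That's 514 days from start to end, counting both.
514 = 7 × 73 + 3, so there are 73 full weeks plus 3 extra days.
Each full week contributes 5 weekdays (Mon–Fri): 73 × 5 = 365.
The 3 extra days are Wed, Thu, Fri — 3 of them qualify.
Total: 365 + 3 = 368.
Holidays: September 22, 2060 (Wed); November 15, 2060 (Mon); December 4, 2060 (Sat); April 14, 2061 (Thu); June 1, 2061 (Wed); September 28, 2061 (Wed).
5 of the 6 holidays fall on weekdays; the rest are weekends and were already excluded.
Business days: 368 − 5 = 363.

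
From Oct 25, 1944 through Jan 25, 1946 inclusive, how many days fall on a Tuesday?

Oct 25, 1944 is a Wednesday.
That's 458 days from start to end, counting both.
458 = 7 × 65 + 3, so there are 65 full weeks plus 3 extra days.
Each full week contributes one Tuesday: 65 so far.
The 3 extra days are Wed, Thu, Fri — none qualify.
Total: 65 + 0 = 65.

65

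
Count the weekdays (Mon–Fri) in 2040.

261 weekdays

Jan 1, 2040 is a Sunday.
From Jan 1, 2040 to Dec 31, 2040 is 366 days inclusive.
366 = 7 × 52 + 2, so there are 52 full weeks plus 2 extra days.
Each full week contributes 5 weekdays (Mon–Fri): 52 × 5 = 260.
The 2 extra days are Sunday, Monday — 1 of them qualifies.
Total: 260 + 1 = 261.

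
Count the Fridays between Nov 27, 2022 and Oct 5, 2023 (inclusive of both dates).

44

Nov 27, 2022 is a Sunday.
That's 313 days from start to end, counting both.
313 = 7 × 44 + 5, so there are 44 full weeks plus 5 extra days.
Each full week contributes one Friday: 44 so far.
The 5 extra days are Sun, Mon, Tue, Wed, Thu — none qualify.
Total: 44 + 0 = 44.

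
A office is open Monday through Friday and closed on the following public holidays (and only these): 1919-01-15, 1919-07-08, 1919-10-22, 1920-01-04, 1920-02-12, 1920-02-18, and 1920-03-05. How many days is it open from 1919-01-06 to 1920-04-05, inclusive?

1919-01-06 is a Monday.
The range spans 456 days (inclusive of both endpoints).
456 = 7 × 65 + 1, so there are 65 full weeks plus 1 extra day.
Each full week contributes 5 weekdays (Mon–Fri): 65 × 5 = 325.
The 1 extra day is Monday — 1 of them qualifies.
Total: 325 + 1 = 326.
Holidays: 1919-01-15 (Wed); 1919-07-08 (Tue); 1919-10-22 (Wed); 1920-01-04 (Sun); 1920-02-12 (Thu); 1920-02-18 (Wed); 1920-03-05 (Fri).
6 of the 7 holidays fall on weekdays; the rest are weekends and were already excluded.
Business days: 326 − 6 = 320.

320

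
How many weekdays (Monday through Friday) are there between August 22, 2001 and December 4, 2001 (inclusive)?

August 22, 2001 is a Wednesday.
That's 105 days from start to end, counting both.
105 = 7 × 15, so the span is exactly 15 full weeks.
Each full week contributes 5 weekdays (Mon–Fri): 15 × 5 = 75.
Total: 75.

75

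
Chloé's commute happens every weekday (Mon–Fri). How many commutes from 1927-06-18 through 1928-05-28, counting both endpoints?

1927-06-18 is a Saturday.
The range spans 346 days (inclusive of both endpoints).
346 = 7 × 49 + 3, so there are 49 full weeks plus 3 extra days.
Each full week contributes 5 weekdays (Mon–Fri): 49 × 5 = 245.
The 3 extra days are Sat, Sun, Mon — 1 of them qualifies.
Total: 245 + 1 = 246.

246 weekdays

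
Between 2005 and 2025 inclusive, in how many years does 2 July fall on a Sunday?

Day of week of July 2 in each year:
2005: Sat, 2006: Sun ✓, 2007: Mon, 2008: Wed, 2009: Thu, 2010: Fri, 2011: Sat, 2012: Mon, 2013: Tue, 2014: Wed, 2015: Thu, 2016: Sat, 2017: Sun ✓, 2018: Mon, 2019: Tue, 2020: Thu, 2021: Fri, 2022: Sat, 2023: Sun ✓, 2024: Tue, 2025: Wed
Sundays: 2006, 2017, 2023.

3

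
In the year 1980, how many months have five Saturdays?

A month has five Saturdays exactly when Saturday falls within its first (length − 28) days.
Jan: 31 days, starts Tue → 5 of Tue, Wed, Thu
Feb: 29 days, starts Fri → 5 of Fri
Mar: 31 days, starts Sat → 5 of Sat, Sun, Mon ✓
Apr: 30 days, starts Tue → 5 of Tue, Wed
May: 31 days, starts Thu → 5 of Thu, Fri, Sat ✓
Jun: 30 days, starts Sun → 5 of Sun, Mon
Jul: 31 days, starts Tue → 5 of Tue, Wed, Thu
Aug: 31 days, starts Fri → 5 of Fri, Sat, Sun ✓
Sep: 30 days, starts Mon → 5 of Mon, Tue
Oct: 31 days, starts Wed → 5 of Wed, Thu, Fri
Nov: 30 days, starts Sat → 5 of Sat, Sun ✓
Dec: 31 days, starts Mon → 5 of Mon, Tue, Wed
Months with five Saturdays: Mar, May, Aug, Nov.

4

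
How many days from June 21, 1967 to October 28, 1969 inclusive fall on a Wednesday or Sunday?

June 21, 1967 is a Wednesday.
From June 21, 1967 to October 28, 1969 is 861 days inclusive.
861 = 7 × 123, so the span is exactly 123 full weeks.
Each full week contributes 2 days from the set (Wed, Sun): 123 × 2 = 246.
Total: 246.

246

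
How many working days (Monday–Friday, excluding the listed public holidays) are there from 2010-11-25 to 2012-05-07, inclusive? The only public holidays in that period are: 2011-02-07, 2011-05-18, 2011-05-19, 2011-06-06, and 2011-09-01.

373 working days

2010-11-25 is a Thursday.
From 2010-11-25 to 2012-05-07 is 530 days inclusive.
530 = 7 × 75 + 5, so there are 75 full weeks plus 5 extra days.
Each full week contributes 5 weekdays (Mon–Fri): 75 × 5 = 375.
The 5 extra days are Thursday, Friday, Saturday, Sunday, Monday — 3 of them qualify.
Total: 375 + 3 = 378.
Holidays: 2011-02-07 (Mon); 2011-05-18 (Wed); 2011-05-19 (Thu); 2011-06-06 (Mon); 2011-09-01 (Thu).
All 5 holidays fall on weekdays, so subtract 5.
Business days: 378 − 5 = 373.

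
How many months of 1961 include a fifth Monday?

4

A month has five Mondays exactly when Monday falls within its first (length − 28) days.
Jan: 31 days, starts Sun → 5 of Sun, Mon, Tue ✓
Feb: 28 days, starts Wed → 5 of (none)
Mar: 31 days, starts Wed → 5 of Wed, Thu, Fri
Apr: 30 days, starts Sat → 5 of Sat, Sun
May: 31 days, starts Mon → 5 of Mon, Tue, Wed ✓
Jun: 30 days, starts Thu → 5 of Thu, Fri
Jul: 31 days, starts Sat → 5 of Sat, Sun, Mon ✓
Aug: 31 days, starts Tue → 5 of Tue, Wed, Thu
Sep: 30 days, starts Fri → 5 of Fri, Sat
Oct: 31 days, starts Sun → 5 of Sun, Mon, Tue ✓
Nov: 30 days, starts Wed → 5 of Wed, Thu
Dec: 31 days, starts Fri → 5 of Fri, Sat, Sun
Months with five Mondays: Jan, May, Jul, Oct.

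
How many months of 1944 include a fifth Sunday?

5

A month has five Sundays exactly when Sunday falls within its first (length − 28) days.
Jan: 31 days, starts Sat → 5 of Sat, Sun, Mon ✓
Feb: 29 days, starts Tue → 5 of Tue
Mar: 31 days, starts Wed → 5 of Wed, Thu, Fri
Apr: 30 days, starts Sat → 5 of Sat, Sun ✓
May: 31 days, starts Mon → 5 of Mon, Tue, Wed
Jun: 30 days, starts Thu → 5 of Thu, Fri
Jul: 31 days, starts Sat → 5 of Sat, Sun, Mon ✓
Aug: 31 days, starts Tue → 5 of Tue, Wed, Thu
Sep: 30 days, starts Fri → 5 of Fri, Sat
Oct: 31 days, starts Sun → 5 of Sun, Mon, Tue ✓
Nov: 30 days, starts Wed → 5 of Wed, Thu
Dec: 31 days, starts Fri → 5 of Fri, Sat, Sun ✓
Months with five Sundays: Jan, Apr, Jul, Oct, Dec.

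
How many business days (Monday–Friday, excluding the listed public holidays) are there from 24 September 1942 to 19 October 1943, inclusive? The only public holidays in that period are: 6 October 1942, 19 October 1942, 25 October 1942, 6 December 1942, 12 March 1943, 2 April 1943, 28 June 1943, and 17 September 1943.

273 business days

24 September 1942 is a Thursday.
That's 391 days from start to end, counting both.
391 = 7 × 55 + 6, so there are 55 full weeks plus 6 extra days.
Each full week contributes 5 weekdays (Mon–Fri): 55 × 5 = 275.
The 6 extra days are Thu, Fri, Sat, Sun, Mon, Tue — 4 of them qualify.
Total: 275 + 4 = 279.
Holidays: 6 October 1942 (Tue); 19 October 1942 (Mon); 25 October 1942 (Sun); 6 December 1942 (Sun); 12 March 1943 (Fri); 2 April 1943 (Fri); 28 June 1943 (Mon); 17 September 1943 (Fri).
6 of the 8 holidays fall on weekdays; the rest are weekends and were already excluded.
Business days: 279 − 6 = 273.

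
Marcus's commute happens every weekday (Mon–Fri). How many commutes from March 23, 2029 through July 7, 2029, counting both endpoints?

76 weekdays

March 23, 2029 is a Friday.
The range spans 107 days (inclusive of both endpoints).
107 = 7 × 15 + 2, so there are 15 full weeks plus 2 extra days.
Each full week contributes 5 weekdays (Mon–Fri): 15 × 5 = 75.
The 2 extra days are Fri, Sat — 1 of them qualifies.
Total: 75 + 1 = 76.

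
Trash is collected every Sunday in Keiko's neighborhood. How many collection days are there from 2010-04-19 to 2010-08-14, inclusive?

16 Sundays

2010-04-19 is a Monday.
That's 118 days from start to end, counting both.
118 = 7 × 16 + 6, so there are 16 full weeks plus 6 extra days.
Each full week contributes one Sunday: 16 so far.
The 6 extra days are Monday, Tuesday, Wednesday, Thursday, Friday, Saturday — none qualify.
Total: 16 + 0 = 16.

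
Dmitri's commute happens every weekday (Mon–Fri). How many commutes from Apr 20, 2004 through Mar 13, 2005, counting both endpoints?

234 weekdays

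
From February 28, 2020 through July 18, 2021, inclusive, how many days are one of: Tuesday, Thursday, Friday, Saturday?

290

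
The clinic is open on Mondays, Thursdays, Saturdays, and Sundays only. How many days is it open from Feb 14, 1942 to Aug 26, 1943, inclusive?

Feb 14, 1942 is a Saturday.
That's 559 days from start to end, counting both.
559 = 7 × 79 + 6, so there are 79 full weeks plus 6 extra days.
Each full week contributes 4 days from the set (Mon, Thu, Sat, Sun): 79 × 4 = 316.
The 6 extra days are Saturday, Sunday, Monday, Tuesday, Wednesday, Thursday — 4 of them qualify.
Total: 316 + 4 = 320.

320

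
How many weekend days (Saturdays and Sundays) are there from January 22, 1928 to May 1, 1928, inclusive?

29

January 22, 1928 is a Sunday.
That's 101 days from start to end, counting both.
101 = 7 × 14 + 3, so there are 14 full weeks plus 3 extra days.
Each full week contributes 2 weekend days (Sat, Sun): 14 × 2 = 28.
The 3 extra days are Sun, Mon, Tue — 1 of them qualifies.
Total: 28 + 1 = 29.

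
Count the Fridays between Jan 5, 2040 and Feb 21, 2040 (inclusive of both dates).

7 Fridays

Jan 5, 2040 is a Thursday.
That's 48 days from start to end, counting both.
48 = 7 × 6 + 6, so there are 6 full weeks plus 6 extra days.
Each full week contributes one Friday: 6 so far.
The 6 extra days are Thursday, Friday, Saturday, Sunday, Monday, Tuesday — 1 of them qualifies.
Total: 6 + 1 = 7.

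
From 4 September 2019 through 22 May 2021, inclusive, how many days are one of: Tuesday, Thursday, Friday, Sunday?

4 September 2019 is a Wednesday.
That's 627 days from start to end, counting both.
627 = 7 × 89 + 4, so there are 89 full weeks plus 4 extra days.
Each full week contributes 4 days from the set (Tue, Thu, Fri, Sun): 89 × 4 = 356.
The 4 extra days are Wed, Thu, Fri, Sat — 2 of them qualify.
Total: 356 + 2 = 358.

358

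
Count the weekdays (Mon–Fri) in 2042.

2042-01-01 is a Wednesday.
That's 365 days from start to end, counting both.
365 = 7 × 52 + 1, so there are 52 full weeks plus 1 extra day.
Each full week contributes 5 weekdays (Mon–Fri): 52 × 5 = 260.
The 1 extra day is Wed — 1 of them qualifies.
Total: 260 + 1 = 261.

261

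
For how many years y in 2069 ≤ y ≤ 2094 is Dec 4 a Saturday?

Day of week of December 4 in each year:
2069: Wed, 2070: Thu, 2071: Fri, 2072: Sun, 2073: Mon, 2074: Tue, 2075: Wed, 2076: Fri, 2077: Sat ✓, 2078: Sun, 2079: Mon, 2080: Wed, 2081: Thu, 2082: Fri, 2083: Sat ✓, 2084: Mon, 2085: Tue, 2086: Wed, 2087: Thu, 2088: Sat ✓, 2089: Sun, 2090: Mon, 2091: Tue, 2092: Thu, 2093: Fri, 2094: Sat ✓
Saturdays: 2077, 2083, 2088, 2094.

4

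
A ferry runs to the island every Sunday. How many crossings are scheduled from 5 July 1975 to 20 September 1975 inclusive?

11 Sundays

5 July 1975 is a Saturday.
That's 78 days from start to end, counting both.
78 = 7 × 11 + 1, so there are 11 full weeks plus 1 extra day.
Each full week contributes one Sunday: 11 so far.
The 1 extra day is Sat — none qualify.
Total: 11 + 0 = 11.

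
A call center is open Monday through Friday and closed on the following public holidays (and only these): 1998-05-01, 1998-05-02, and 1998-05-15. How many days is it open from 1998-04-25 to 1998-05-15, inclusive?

1998-04-25 is a Saturday.
The range spans 21 days (inclusive of both endpoints).
21 = 7 × 3, so the span is exactly 3 full weeks.
Each full week contributes 5 weekdays (Mon–Fri): 3 × 5 = 15.
Holidays: 1998-05-01 (Fri); 1998-05-02 (Sat); 1998-05-15 (Fri).
2 of the 3 holidays fall on weekdays; the rest are weekends and were already excluded.
Business days: 15 − 2 = 13.

13 working days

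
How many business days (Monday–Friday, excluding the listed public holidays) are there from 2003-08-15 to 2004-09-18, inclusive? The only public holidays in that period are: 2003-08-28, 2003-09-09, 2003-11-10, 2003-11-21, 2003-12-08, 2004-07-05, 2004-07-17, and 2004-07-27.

2003-08-15 is a Friday.
That's 401 days from start to end, counting both.
401 = 7 × 57 + 2, so there are 57 full weeks plus 2 extra days.
Each full week contributes 5 weekdays (Mon–Fri): 57 × 5 = 285.
The 2 extra days are Friday, Saturday — 1 of them qualifies.
Total: 285 + 1 = 286.
Holidays: 2003-08-28 (Thu); 2003-09-09 (Tue); 2003-11-10 (Mon); 2003-11-21 (Fri); 2003-12-08 (Mon); 2004-07-05 (Mon); 2004-07-17 (Sat); 2004-07-27 (Tue).
7 of the 8 holidays fall on weekdays; the rest are weekends and were already excluded.
Business days: 286 − 7 = 279.

279 business days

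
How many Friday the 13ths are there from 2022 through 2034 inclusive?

21

Friday-the-13ths by year:
2022: May
2023: Jan, Oct
2024: Sep, Dec
2025: Jun
2026: Feb, Mar, Nov
2027: Aug
2028: Oct
2029: Apr, Jul
2030: Sep, Dec
2031: Jun
2032: Feb, Aug
2033: May
2034: Jan, Oct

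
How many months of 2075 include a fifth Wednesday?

4

A month has five Wednesdays exactly when Wednesday falls within its first (length − 28) days.
Jan: 31 days, starts Tue → 5 of Tue, Wed, Thu ✓
Feb: 28 days, starts Fri → 5 of (none)
Mar: 31 days, starts Fri → 5 of Fri, Sat, Sun
Apr: 30 days, starts Mon → 5 of Mon, Tue
May: 31 days, starts Wed → 5 of Wed, Thu, Fri ✓
Jun: 30 days, starts Sat → 5 of Sat, Sun
Jul: 31 days, starts Mon → 5 of Mon, Tue, Wed ✓
Aug: 31 days, starts Thu → 5 of Thu, Fri, Sat
Sep: 30 days, starts Sun → 5 of Sun, Mon
Oct: 31 days, starts Tue → 5 of Tue, Wed, Thu ✓
Nov: 30 days, starts Fri → 5 of Fri, Sat
Dec: 31 days, starts Sun → 5 of Sun, Mon, Tue
Months with five Wednesdays: Jan, May, Jul, Oct.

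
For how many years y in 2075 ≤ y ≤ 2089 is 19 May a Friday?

Day of week of May 19 in each year:
2075: Sun, 2076: Tue, 2077: Wed, 2078: Thu, 2079: Fri ✓, 2080: Sun, 2081: Mon, 2082: Tue, 2083: Wed, 2084: Fri ✓, 2085: Sat, 2086: Sun, 2087: Mon, 2088: Wed, 2089: Thu
Fridays: 2079, 2084.

2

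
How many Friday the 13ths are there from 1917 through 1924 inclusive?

13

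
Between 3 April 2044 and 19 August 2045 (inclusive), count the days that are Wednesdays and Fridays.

3 April 2044 is a Sunday.
That's 504 days from start to end, counting both.
504 = 7 × 72, so the span is exactly 72 full weeks.
Each full week contributes 2 days from the set (Wed, Fri): 72 × 2 = 144.

144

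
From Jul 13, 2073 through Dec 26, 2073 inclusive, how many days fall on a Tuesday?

24 Tuesdays

Jul 13, 2073 is a Thursday.
That's 167 days from start to end, counting both.
167 = 7 × 23 + 6, so there are 23 full weeks plus 6 extra days.
Each full week contributes one Tuesday: 23 so far.
The 6 extra days are Thu, Fri, Sat, Sun, Mon, Tue — 1 of them qualifies.
Total: 23 + 1 = 24.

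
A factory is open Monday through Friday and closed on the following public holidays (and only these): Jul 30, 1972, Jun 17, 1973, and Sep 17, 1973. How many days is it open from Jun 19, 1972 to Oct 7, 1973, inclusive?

Jun 19, 1972 is a Monday.
The range spans 476 days (inclusive of both endpoints).
476 = 7 × 68, so the span is exactly 68 full weeks.
Each full week contributes 5 weekdays (Mon–Fri): 68 × 5 = 340.
Holidays: Jul 30, 1972 (Sun); Jun 17, 1973 (Sun); Sep 17, 1973 (Mon).
1 of the 3 holidays fall on weekdays; the rest are weekends and were already excluded.
Business days: 340 − 1 = 339.

339 business days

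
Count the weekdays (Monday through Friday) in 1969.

1969-01-01 is a Wednesday.
That's 365 days from start to end, counting both.
365 = 7 × 52 + 1, so there are 52 full weeks plus 1 extra day.
Each full week contributes 5 weekdays (Mon–Fri): 52 × 5 = 260.
The 1 extra day is Wednesday — 1 of them qualifies.
Total: 260 + 1 = 261.

261 weekdays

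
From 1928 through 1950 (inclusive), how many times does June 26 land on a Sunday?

3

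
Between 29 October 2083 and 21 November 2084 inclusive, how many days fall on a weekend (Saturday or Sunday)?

29 October 2083 is a Friday.
That's 390 days from start to end, counting both.
390 = 7 × 55 + 5, so there are 55 full weeks plus 5 extra days.
Each full week contributes 2 weekend days (Sat, Sun): 55 × 2 = 110.
The 5 extra days are Fri, Sat, Sun, Mon, Tue — 2 of them qualify.
Total: 110 + 2 = 112.

112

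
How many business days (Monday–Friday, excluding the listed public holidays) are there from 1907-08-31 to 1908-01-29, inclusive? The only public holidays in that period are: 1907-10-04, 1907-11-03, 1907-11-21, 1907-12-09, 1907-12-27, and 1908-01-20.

103 business days

1907-08-31 is a Saturday.
The range spans 152 days (inclusive of both endpoints).
152 = 7 × 21 + 5, so there are 21 full weeks plus 5 extra days.
Each full week contributes 5 weekdays (Mon–Fri): 21 × 5 = 105.
The 5 extra days are Sat, Sun, Mon, Tue, Wed — 3 of them qualify.
Total: 105 + 3 = 108.
Holidays: 1907-10-04 (Fri); 1907-11-03 (Sun); 1907-11-21 (Thu); 1907-12-09 (Mon); 1907-12-27 (Fri); 1908-01-20 (Mon).
5 of the 6 holidays fall on weekdays; the rest are weekends and were already excluded.
Business days: 108 − 5 = 103.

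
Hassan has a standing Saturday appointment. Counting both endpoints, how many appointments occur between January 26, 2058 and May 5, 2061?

171 Saturdays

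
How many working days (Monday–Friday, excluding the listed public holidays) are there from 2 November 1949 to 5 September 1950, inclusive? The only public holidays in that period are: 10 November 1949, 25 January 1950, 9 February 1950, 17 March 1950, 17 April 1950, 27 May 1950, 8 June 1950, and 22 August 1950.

213

2 November 1949 is a Wednesday.
From 2 November 1949 to 5 September 1950 is 308 days inclusive.
308 = 7 × 44, so the span is exactly 44 full weeks.
Each full week contributes 5 weekdays (Mon–Fri): 44 × 5 = 220.
Total: 220.
Holidays: 10 November 1949 (Thu); 25 January 1950 (Wed); 9 February 1950 (Thu); 17 March 1950 (Fri); 17 April 1950 (Mon); 27 May 1950 (Sat); 8 June 1950 (Thu); 22 August 1950 (Tue).
7 of the 8 holidays fall on weekdays; the rest are weekends and were already excluded.
Business days: 220 − 7 = 213.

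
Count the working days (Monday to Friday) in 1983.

260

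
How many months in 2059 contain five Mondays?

4

A month has five Mondays exactly when Monday falls within its first (length − 28) days.
Jan: 31 days, starts Wed → 5 of Wed, Thu, Fri
Feb: 28 days, starts Sat → 5 of (none)
Mar: 31 days, starts Sat → 5 of Sat, Sun, Mon ✓
Apr: 30 days, starts Tue → 5 of Tue, Wed
May: 31 days, starts Thu → 5 of Thu, Fri, Sat
Jun: 30 days, starts Sun → 5 of Sun, Mon ✓
Jul: 31 days, starts Tue → 5 of Tue, Wed, Thu
Aug: 31 days, starts Fri → 5 of Fri, Sat, Sun
Sep: 30 days, starts Mon → 5 of Mon, Tue ✓
Oct: 31 days, starts Wed → 5 of Wed, Thu, Fri
Nov: 30 days, starts Sat → 5 of Sat, Sun
Dec: 31 days, starts Mon → 5 of Mon, Tue, Wed ✓
Months with five Mondays: Mar, Jun, Sep, Dec.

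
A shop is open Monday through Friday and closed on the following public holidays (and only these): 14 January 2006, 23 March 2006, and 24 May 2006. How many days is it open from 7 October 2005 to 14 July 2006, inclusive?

199

7 October 2005 is a Friday.
The range spans 281 days (inclusive of both endpoints).
281 = 7 × 40 + 1, so there are 40 full weeks plus 1 extra day.
Each full week contributes 5 weekdays (Mon–Fri): 40 × 5 = 200.
The 1 extra day is Friday — 1 of them qualifies.
Total: 200 + 1 = 201.
Holidays: 14 January 2006 (Sat); 23 March 2006 (Thu); 24 May 2006 (Wed).
2 of the 3 holidays fall on weekdays; the rest are weekends and were already excluded.
Business days: 201 − 2 = 199.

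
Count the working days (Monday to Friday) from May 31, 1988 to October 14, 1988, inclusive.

99

May 31, 1988 is a Tuesday.
From May 31, 1988 to October 14, 1988 is 137 days inclusive.
137 = 7 × 19 + 4, so there are 19 full weeks plus 4 extra days.
Each full week contributes 5 weekdays (Mon–Fri): 19 × 5 = 95.
The 4 extra days are Tue, Wed, Thu, Fri — 4 of them qualify.
Total: 95 + 4 = 99.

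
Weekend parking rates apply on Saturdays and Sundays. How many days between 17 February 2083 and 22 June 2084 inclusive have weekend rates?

140

17 February 2083 is a Wednesday.
The range spans 492 days (inclusive of both endpoints).
492 = 7 × 70 + 2, so there are 70 full weeks plus 2 extra days.
Each full week contributes 2 weekend days (Sat, Sun): 70 × 2 = 140.
The 2 extra days are Wed, Thu — none qualify.
Total: 140 + 0 = 140.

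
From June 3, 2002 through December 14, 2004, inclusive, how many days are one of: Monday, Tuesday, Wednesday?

398

June 3, 2002 is a Monday.
That's 926 days from start to end, counting both.
926 = 7 × 132 + 2, so there are 132 full weeks plus 2 extra days.
Each full week contributes 3 days from the set (Mon, Tue, Wed): 132 × 3 = 396.
The 2 extra days are Monday, Tuesday — 2 of them qualify.
Total: 396 + 2 = 398.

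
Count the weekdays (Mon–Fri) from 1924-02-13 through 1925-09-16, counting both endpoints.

1924-02-13 is a Wednesday.
That's 582 days from start to end, counting both.
582 = 7 × 83 + 1, so there are 83 full weeks plus 1 extra day.
Each full week contributes 5 weekdays (Mon–Fri): 83 × 5 = 415.
The 1 extra day is Wednesday — 1 of them qualifies.
Total: 415 + 1 = 416.

416 weekdays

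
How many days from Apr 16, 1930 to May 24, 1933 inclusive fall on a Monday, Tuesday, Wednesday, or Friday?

649

Apr 16, 1930 is a Wednesday.
From Apr 16, 1930 to May 24, 1933 is 1135 days inclusive.
1135 = 7 × 162 + 1, so there are 162 full weeks plus 1 extra day.
Each full week contributes 4 days from the set (Mon, Tue, Wed, Fri): 162 × 4 = 648.
The 1 extra day is Wednesday — 1 of them qualifies.
Total: 648 + 1 = 649.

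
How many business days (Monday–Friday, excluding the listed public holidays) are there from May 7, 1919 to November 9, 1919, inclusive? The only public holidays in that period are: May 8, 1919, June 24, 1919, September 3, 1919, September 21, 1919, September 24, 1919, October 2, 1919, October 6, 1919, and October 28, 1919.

126 business days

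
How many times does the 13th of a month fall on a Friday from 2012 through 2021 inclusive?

Friday-the-13ths by year:
2012: Jan, Apr, Jul
2013: Sep, Dec
2014: Jun
2015: Feb, Mar, Nov
2016: May
2017: Jan, Oct
2018: Apr, Jul
2019: Sep, Dec
2020: Mar, Nov
2021: Aug

19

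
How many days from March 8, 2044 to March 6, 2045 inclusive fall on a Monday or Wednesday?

March 8, 2044 is a Tuesday.
That's 364 days from start to end, counting both.
364 = 7 × 52, so the span is exactly 52 full weeks.
Each full week contributes 2 days from the set (Mon, Wed): 52 × 2 = 104.
Total: 104.

104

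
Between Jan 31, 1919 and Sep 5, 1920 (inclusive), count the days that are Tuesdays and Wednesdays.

Jan 31, 1919 is a Friday.
From Jan 31, 1919 to Sep 5, 1920 is 584 days inclusive.
584 = 7 × 83 + 3, so there are 83 full weeks plus 3 extra days.
Each full week contributes 2 days from the set (Tue, Wed): 83 × 2 = 166.
The 3 extra days are Friday, Saturday, Sunday — none qualify.
Total: 166 + 0 = 166.

166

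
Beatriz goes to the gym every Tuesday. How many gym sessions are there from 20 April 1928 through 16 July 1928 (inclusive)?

12 Tuesdays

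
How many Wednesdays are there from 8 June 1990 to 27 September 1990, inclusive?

16

8 June 1990 is a Friday.
That's 112 days from start to end, counting both.
112 = 7 × 16, so the span is exactly 16 full weeks.
Each full week contributes one Wednesday: 16 so far.
Total: 16.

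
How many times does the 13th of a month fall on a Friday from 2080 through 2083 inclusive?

7

Friday-the-13ths by year:
2080: Sep, Dec
2081: Jun
2082: Feb, Mar, Nov
2083: Aug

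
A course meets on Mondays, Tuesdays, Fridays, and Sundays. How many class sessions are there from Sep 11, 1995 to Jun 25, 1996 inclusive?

166

Sep 11, 1995 is a Monday.
The range spans 289 days (inclusive of both endpoints).
289 = 7 × 41 + 2, so there are 41 full weeks plus 2 extra days.
Each full week contributes 4 days from the set (Mon, Tue, Fri, Sun): 41 × 4 = 164.
The 2 extra days are Monday, Tuesday — 2 of them qualify.
Total: 164 + 2 = 166.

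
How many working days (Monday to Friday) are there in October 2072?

21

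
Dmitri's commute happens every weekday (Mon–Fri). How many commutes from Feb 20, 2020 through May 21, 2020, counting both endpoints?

66

Feb 20, 2020 is a Thursday.
That's 92 days from start to end, counting both.
92 = 7 × 13 + 1, so there are 13 full weeks plus 1 extra day.
Each full week contributes 5 weekdays (Mon–Fri): 13 × 5 = 65.
The 1 extra day is Thu — 1 of them qualifies.
Total: 65 + 1 = 66.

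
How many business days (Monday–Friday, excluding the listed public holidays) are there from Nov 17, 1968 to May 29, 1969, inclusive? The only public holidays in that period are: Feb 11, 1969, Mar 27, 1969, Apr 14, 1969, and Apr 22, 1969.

Nov 17, 1968 is a Sunday.
That's 194 days from start to end, counting both.
194 = 7 × 27 + 5, so there are 27 full weeks plus 5 extra days.
Each full week contributes 5 weekdays (Mon–Fri): 27 × 5 = 135.
The 5 extra days are Sunday, Monday, Tuesday, Wednesday, Thursday — 4 of them qualify.
Total: 135 + 4 = 139.
Holidays: Feb 11, 1969 (Tue); Mar 27, 1969 (Thu); Apr 14, 1969 (Mon); Apr 22, 1969 (Tue).
All 4 holidays fall on weekdays, so subtract 4.
Business days: 139 − 4 = 135.

135 business days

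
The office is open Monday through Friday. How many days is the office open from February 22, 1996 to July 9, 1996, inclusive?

99 weekdays

February 22, 1996 is a Thursday.
That's 139 days from start to end, counting both.
139 = 7 × 19 + 6, so there are 19 full weeks plus 6 extra days.
Each full week contributes 5 weekdays (Mon–Fri): 19 × 5 = 95.
The 6 extra days are Thu, Fri, Sat, Sun, Mon, Tue — 4 of them qualify.
Total: 95 + 4 = 99.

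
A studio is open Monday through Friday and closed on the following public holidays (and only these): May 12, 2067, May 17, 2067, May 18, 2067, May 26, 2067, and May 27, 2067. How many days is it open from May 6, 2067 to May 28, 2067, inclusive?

11 business days

May 6, 2067 is a Friday.
The range spans 23 days (inclusive of both endpoints).
23 = 7 × 3 + 2, so there are 3 full weeks plus 2 extra days.
Each full week contributes 5 weekdays (Mon–Fri): 3 × 5 = 15.
The 2 extra days are Fri, Sat — 1 of them qualifies.
Total: 15 + 1 = 16.
Holidays: May 12, 2067 (Thu); May 17, 2067 (Tue); May 18, 2067 (Wed); May 26, 2067 (Thu); May 27, 2067 (Fri).
All 5 holidays fall on weekdays, so subtract 5.
Business days: 16 − 5 = 11.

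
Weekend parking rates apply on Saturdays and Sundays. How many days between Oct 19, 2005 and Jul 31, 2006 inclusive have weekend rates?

82

Oct 19, 2005 is a Wednesday.
The range spans 286 days (inclusive of both endpoints).
286 = 7 × 40 + 6, so there are 40 full weeks plus 6 extra days.
Each full week contributes 2 weekend days (Sat, Sun): 40 × 2 = 80.
The 6 extra days are Wed, Thu, Fri, Sat, Sun, Mon — 2 of them qualify.
Total: 80 + 2 = 82.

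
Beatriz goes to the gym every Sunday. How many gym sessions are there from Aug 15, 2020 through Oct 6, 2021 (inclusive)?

60

Aug 15, 2020 is a Saturday.
From Aug 15, 2020 to Oct 6, 2021 is 418 days inclusive.
418 = 7 × 59 + 5, so there are 59 full weeks plus 5 extra days.
Each full week contributes one Sunday: 59 so far.
The 5 extra days are Sat, Sun, Mon, Tue, Wed — 1 of them qualifies.
Total: 59 + 1 = 60.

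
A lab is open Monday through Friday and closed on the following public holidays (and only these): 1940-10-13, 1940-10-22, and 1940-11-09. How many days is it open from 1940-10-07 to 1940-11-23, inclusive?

1940-10-07 is a Monday.
From 1940-10-07 to 1940-11-23 is 48 days inclusive.
48 = 7 × 6 + 6, so there are 6 full weeks plus 6 extra days.
Each full week contributes 5 weekdays (Mon–Fri): 6 × 5 = 30.
The 6 extra days are Monday, Tuesday, Wednesday, Thursday, Friday, Saturday — 5 of them qualify.
Total: 30 + 5 = 35.
Holidays: 1940-10-13 (Sun); 1940-10-22 (Tue); 1940-11-09 (Sat).
1 of the 3 holidays fall on weekdays; the rest are weekends and were already excluded.
Business days: 35 − 1 = 34.

34 business days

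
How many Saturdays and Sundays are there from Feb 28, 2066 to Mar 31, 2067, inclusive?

113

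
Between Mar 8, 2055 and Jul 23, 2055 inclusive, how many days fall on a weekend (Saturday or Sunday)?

38

Mar 8, 2055 is a Monday.
From Mar 8, 2055 to Jul 23, 2055 is 138 days inclusive.
138 = 7 × 19 + 5, so there are 19 full weeks plus 5 extra days.
Each full week contributes 2 weekend days (Sat, Sun): 19 × 2 = 38.
The 5 extra days are Mon, Tue, Wed, Thu, Fri — none qualify.
Total: 38 + 0 = 38.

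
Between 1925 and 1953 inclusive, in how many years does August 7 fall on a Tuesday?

4

Day of week of August 7 in each year:
1925: Fri, 1926: Sat, 1927: Sun, 1928: Tue ✓, 1929: Wed, 1930: Thu, 1931: Fri, 1932: Sun, 1933: Mon, 1934: Tue ✓, 1935: Wed, 1936: Fri, 1937: Sat, 1938: Sun, 1939: Mon, 1940: Wed, 1941: Thu, 1942: Fri, 1943: Sat, 1944: Mon, 1945: Tue ✓, 1946: Wed, 1947: Thu, 1948: Sat, 1949: Sun, 1950: Mon, 1951: Tue ✓, 1952: Thu, 1953: Fri
Tuesdays: 1928, 1934, 1945, 1951.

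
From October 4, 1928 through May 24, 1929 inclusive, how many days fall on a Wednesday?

33

October 4, 1928 is a Thursday.
From October 4, 1928 to May 24, 1929 is 233 days inclusive.
233 = 7 × 33 + 2, so there are 33 full weeks plus 2 extra days.
Each full week contributes one Wednesday: 33 so far.
The 2 extra days are Thu, Fri — none qualify.
Total: 33 + 0 = 33.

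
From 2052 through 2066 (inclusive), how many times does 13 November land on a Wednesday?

Day of week of November 13 in each year:
2052: Wed ✓, 2053: Thu, 2054: Fri, 2055: Sat, 2056: Mon, 2057: Tue, 2058: Wed ✓, 2059: Thu, 2060: Sat, 2061: Sun, 2062: Mon, 2063: Tue, 2064: Thu, 2065: Fri, 2066: Sat
Wednesdays: 2052, 2058.

2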